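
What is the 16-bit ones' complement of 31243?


31243 ^ 65535 = 34292

34292


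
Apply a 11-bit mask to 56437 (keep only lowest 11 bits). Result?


56437 & 2047 = 1141

1141


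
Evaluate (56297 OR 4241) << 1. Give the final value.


Step 1: 56297 | 4241 = 56313
Step 2: 56313 << 1 = 112626

112626


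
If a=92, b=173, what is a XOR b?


92 ^ 173 = 241

241


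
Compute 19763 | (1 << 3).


19763 | (1 << 3) = 19763 | 8 = 19771

19771


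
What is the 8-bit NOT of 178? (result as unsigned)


~0b10110010 = 0b1001101 = 77 (8-bit unsigned)

77


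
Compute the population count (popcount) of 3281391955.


0b11000011100101100001000101010011 has 14 set bits

14


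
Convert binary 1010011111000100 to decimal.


1010011111000100 in decimal = 42948

42948


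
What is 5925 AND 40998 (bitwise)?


0b1011100100101 & 0b1010000000100110 = 0b100100 = 36

36


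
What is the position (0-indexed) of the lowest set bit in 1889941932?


0b1110000101001100011100110101100. Lowest set bit at position 2

2


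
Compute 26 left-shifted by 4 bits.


0b11010 << 4 = 0b110100000 = 416

416


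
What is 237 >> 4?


0b11101101 >> 4 = 0b1110 = 14

14


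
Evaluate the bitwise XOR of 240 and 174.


0b11110000 ^ 0b10101110 = 0b1011110 = 94

94


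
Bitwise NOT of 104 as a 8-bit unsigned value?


~0b1101000 = 0b10010111 = 151 (8-bit unsigned)

151


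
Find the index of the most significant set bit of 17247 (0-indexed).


0b100001101011111. Highest set bit at position 14

14


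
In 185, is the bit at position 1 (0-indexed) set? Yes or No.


0b10111001, bit 1 = 0. No

No


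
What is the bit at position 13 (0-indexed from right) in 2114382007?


0b1111110000001101110100010110111, position 13 = 1

1


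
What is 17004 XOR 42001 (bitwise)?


0b100001001101100 ^ 0b1010010000010001 = 0b1110011001111101 = 59005

59005


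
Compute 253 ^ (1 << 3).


253 ^ (1 << 3) = 253 ^ 8 = 245

245


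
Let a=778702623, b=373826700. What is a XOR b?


778702623 ^ 373826700 = 941763475

941763475


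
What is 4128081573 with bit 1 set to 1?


4128081573 | (1 << 1) = 4128081573 | 2 = 4128081575

4128081575


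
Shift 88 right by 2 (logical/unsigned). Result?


0b1011000 >> 2 = 0b10110 = 22

22


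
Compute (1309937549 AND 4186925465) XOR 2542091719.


Step 1: 1309937549 & 4186925465 = 1208224137
Step 2: 1208224137 ^ 2542091719 = 3749786702

3749786702


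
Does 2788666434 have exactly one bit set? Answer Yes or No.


0b10100110001101111010110001000010. Multiple bits set => No

No


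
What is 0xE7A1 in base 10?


E7A1 hex = 59297 decimal

59297


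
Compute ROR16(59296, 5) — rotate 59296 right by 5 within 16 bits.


Rotate 0b1110011110100000 right by 5 (16-bit) = 0b11100111101 = 1853

1853


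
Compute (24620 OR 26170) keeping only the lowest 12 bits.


Step 1: 24620 | 26170 = 26174
Step 2: 26174 & 4095 = 1598

1598


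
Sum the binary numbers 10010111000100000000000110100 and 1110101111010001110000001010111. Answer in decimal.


10010111000100000000000110100 + 1110101111010001110000001010111 = 10001000110010101110000010001011 = 2294997131

2294997131


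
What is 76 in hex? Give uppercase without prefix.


76 = 4C hex

4C


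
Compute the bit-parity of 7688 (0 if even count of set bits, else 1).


0b1111000001000 has 5 ones => parity 1

1


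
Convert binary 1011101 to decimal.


1011101 in decimal = 93

93


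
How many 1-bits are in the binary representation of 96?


0b1100000 has 2 set bits

2


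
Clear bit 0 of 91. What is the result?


91 & ~(1 << 0) = 90

90


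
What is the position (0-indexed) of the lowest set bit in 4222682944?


0b11111011101100010000011101000000. Lowest set bit at position 6

6


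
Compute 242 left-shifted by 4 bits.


0b11110010 << 4 = 0b111100100000 = 3872

3872


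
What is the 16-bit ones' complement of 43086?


43086 ^ 65535 = 22449

22449


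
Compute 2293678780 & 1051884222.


0b10001000101101101100001010111100 & 0b111110101100100111101010111110 = 0b1000101100100100001010111100 = 145900220

145900220


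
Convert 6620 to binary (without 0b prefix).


6620 = 1100111011100 in binary

1100111011100


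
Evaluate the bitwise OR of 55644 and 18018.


0b1101100101011100 | 0b100011001100010 = 0b1101111101111110 = 57214

57214


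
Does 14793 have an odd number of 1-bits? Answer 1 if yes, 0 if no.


0b11100111001001 has 8 ones => parity 0

0


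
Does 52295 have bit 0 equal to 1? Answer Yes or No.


0b1100110001000111, bit 0 = 1. Yes

Yes


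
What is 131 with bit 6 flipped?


131 ^ (1 << 6) = 131 ^ 64 = 195

195


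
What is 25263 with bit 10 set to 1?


25263 | (1 << 10) = 25263 | 1024 = 26287

26287


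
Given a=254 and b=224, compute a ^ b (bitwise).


254 ^ 224 = 30

30


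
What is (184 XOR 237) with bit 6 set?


Step 1: 184 ^ 237 = 85
Step 2: 85 | (1 << 6) = 85 | 64 = 85

85


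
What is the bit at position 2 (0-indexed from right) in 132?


0b10000100, position 2 = 1

1


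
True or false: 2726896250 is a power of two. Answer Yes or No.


0b10100010100010010010001001111010. Multiple bits set => No

No


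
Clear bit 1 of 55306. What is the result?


55306 & ~(1 << 1) = 55304

55304


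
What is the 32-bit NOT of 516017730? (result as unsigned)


~0b11110110000011100111001000010 = 0b11100001001111100011000110111101 = 3778949565 (32-bit unsigned)

3778949565


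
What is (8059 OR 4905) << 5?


Step 1: 8059 | 4905 = 8059
Step 2: 8059 << 5 = 257888

257888


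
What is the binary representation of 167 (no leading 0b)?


167 = 10100111 in binary

10100111


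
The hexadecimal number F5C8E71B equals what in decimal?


F5C8E71B hex = 4123584283 decimal

4123584283


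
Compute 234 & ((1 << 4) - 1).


234 & 15 = 10

10


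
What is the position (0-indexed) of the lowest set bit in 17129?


0b100001011101001. Lowest set bit at position 0

0


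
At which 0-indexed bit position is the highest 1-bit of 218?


0b11011010. Highest set bit at position 7

7


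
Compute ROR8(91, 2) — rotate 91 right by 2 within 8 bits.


Rotate 0b1011011 right by 2 (8-bit) = 0b11010110 = 214

214


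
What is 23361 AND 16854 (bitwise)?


0b101101101000001 & 0b100000111010110 = 0b100000101000000 = 16704

16704


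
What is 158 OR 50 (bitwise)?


0b10011110 | 0b110010 = 0b10111110 = 190

190


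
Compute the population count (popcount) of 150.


0b10010110 has 4 set bits

4


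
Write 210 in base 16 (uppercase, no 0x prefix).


210 = D2 hex

D2


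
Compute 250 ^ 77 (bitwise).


0b11111010 ^ 0b1001101 = 0b10110111 = 183

183


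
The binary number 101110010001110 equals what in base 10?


101110010001110 in decimal = 23694

23694


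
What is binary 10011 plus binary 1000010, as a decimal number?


10011 + 1000010 = 1010101 = 85

85


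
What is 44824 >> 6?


0b1010111100011000 >> 6 = 0b1010111100 = 700

700


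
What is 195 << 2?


0b11000011 << 2 = 0b1100001100 = 780

780


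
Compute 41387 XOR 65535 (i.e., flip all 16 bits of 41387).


41387 ^ 65535 = 24148

24148


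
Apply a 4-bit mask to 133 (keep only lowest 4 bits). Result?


133 & 15 = 5

5


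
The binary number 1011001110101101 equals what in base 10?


1011001110101101 in decimal = 45997

45997


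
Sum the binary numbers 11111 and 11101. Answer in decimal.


11111 + 11101 = 111100 = 60

60


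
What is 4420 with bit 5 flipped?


4420 ^ (1 << 5) = 4420 ^ 32 = 4452

4452


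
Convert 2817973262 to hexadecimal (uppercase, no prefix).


2817973262 = A7F6DC0E hex

A7F6DC0E


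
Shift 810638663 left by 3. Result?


0b110000010100010101110101000111 << 3 = 0b110000010100010101110101000111000 = 6485109304

6485109304


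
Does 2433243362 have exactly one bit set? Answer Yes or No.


0b10010001000010000101100011100010. Multiple bits set => No

No


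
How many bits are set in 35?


0b100011 has 3 set bits

3


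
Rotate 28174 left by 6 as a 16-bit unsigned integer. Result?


Rotate 0b110111000001110 left by 6 (16-bit) = 0b1000001110011011 = 33691

33691


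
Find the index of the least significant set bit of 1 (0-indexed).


0b1. Lowest set bit at position 0

0


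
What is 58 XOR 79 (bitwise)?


0b111010 ^ 0b1001111 = 0b1110101 = 117

117


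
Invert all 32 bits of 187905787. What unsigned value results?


187905787 ^ 4294967295 = 4107061508

4107061508


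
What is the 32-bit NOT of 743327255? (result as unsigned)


~0b101100010011100100011000010111 = 0b11010011101100011011100111101000 = 3551640040 (32-bit unsigned)

3551640040


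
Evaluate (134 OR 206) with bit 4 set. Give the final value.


Step 1: 134 | 206 = 206
Step 2: 206 | (1 << 4) = 206 | 16 = 222

222


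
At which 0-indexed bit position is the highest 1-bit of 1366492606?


0b1010001011100110000010110111110. Highest set bit at position 30

30


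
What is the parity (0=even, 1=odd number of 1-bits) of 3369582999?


0b11001000110101111100000110010111 has 17 ones => parity 1

1


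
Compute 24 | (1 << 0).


24 | (1 << 0) = 24 | 1 = 25

25


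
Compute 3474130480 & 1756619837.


0b11001111000100110000011000110000 & 0b1101000101100111110010000111101 = 0b1001000000100110000010000110000 = 1209205808

1209205808


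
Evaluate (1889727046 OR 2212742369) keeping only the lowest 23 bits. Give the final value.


Step 1: 1889727046 | 2212742369 = 4091803367
Step 2: 4091803367 & 8388607 = 6551271

6551271


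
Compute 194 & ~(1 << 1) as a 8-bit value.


194 & ~(1 << 1) = 192

192


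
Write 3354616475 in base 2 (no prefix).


3354616475 = 11000111111100110110001010011011 in binary

11000111111100110110001010011011


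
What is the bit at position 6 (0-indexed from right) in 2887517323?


0b10101100000111000000010010001011, position 6 = 0

0


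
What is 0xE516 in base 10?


E516 hex = 58646 decimal

58646


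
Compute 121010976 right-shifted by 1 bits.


0b111001101100111101100100000 >> 1 = 0b11100110110011110110010000 = 60505488

60505488


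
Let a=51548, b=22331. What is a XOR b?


51548 ^ 22331 = 40551

40551


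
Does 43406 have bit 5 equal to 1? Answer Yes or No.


0b1010100110001110, bit 5 = 0. No

No


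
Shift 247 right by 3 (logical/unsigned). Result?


0b11110111 >> 3 = 0b11110 = 30

30


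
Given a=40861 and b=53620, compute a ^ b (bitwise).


40861 ^ 53620 = 20201

20201


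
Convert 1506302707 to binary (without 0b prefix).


1506302707 = 1011001110010000101101011110011 in binary

1011001110010000101101011110011


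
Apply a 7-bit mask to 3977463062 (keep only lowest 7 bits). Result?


3977463062 & 127 = 22

22


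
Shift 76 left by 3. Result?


0b1001100 << 3 = 0b1001100000 = 608

608


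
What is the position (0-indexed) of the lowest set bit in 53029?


0b1100111100100101. Lowest set bit at position 0

0


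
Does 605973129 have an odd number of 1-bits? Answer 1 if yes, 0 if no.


0b100100000111100110101010001001 has 13 ones => parity 1

1


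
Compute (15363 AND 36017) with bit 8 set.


Step 1: 15363 & 36017 = 3073
Step 2: 3073 | (1 << 8) = 3073 | 256 = 3329

3329


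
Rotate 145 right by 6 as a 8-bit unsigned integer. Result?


Rotate 0b10010001 right by 6 (8-bit) = 0b1000110 = 70

70


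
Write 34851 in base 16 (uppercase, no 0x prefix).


34851 = 8823 hex

8823


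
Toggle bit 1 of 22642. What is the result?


22642 ^ (1 << 1) = 22642 ^ 2 = 22640

22640


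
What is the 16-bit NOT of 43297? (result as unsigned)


~0b1010100100100001 = 0b101011011011110 = 22238 (16-bit unsigned)

22238


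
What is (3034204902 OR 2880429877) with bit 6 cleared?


Step 1: 3034204902 | 2880429877 = 3221217271
Step 2: 3221217271 & ~(1 << 6) = 3221217207

3221217207


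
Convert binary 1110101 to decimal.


1110101 in decimal = 117

117


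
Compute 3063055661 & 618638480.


0b10110110100100101000010100101101 & 0b100100110111111010110010010000 = 0b100100100100101000010000000000 = 613581824

613581824


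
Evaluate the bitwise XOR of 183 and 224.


0b10110111 ^ 0b11100000 = 0b1010111 = 87

87


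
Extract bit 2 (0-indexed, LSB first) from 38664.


0b1001011100001000, position 2 = 0

0


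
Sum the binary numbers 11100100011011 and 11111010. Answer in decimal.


11100100011011 + 11111010 = 11101000010101 = 14869

14869


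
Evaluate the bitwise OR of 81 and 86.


0b1010001 | 0b1010110 = 0b1010111 = 87

87


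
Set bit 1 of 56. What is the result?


56 | (1 << 1) = 56 | 2 = 58

58


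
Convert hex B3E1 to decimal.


B3E1 hex = 46049 decimal

46049


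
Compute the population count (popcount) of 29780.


0b111010001010100 has 7 set bits

7


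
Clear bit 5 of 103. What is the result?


103 & ~(1 << 5) = 71

71


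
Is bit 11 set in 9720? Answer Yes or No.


0b10010111111000, bit 11 = 0. No

No


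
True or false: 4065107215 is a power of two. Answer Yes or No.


0b11110010010011001001110100001111. Multiple bits set => No

No


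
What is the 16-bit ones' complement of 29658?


29658 ^ 65535 = 35877

35877


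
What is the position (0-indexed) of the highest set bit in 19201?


0b100101100000001. Highest set bit at position 14

14


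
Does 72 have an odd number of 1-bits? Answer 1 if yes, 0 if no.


0b1001000 has 2 ones => parity 0

0


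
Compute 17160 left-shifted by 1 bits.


0b100001100001000 << 1 = 0b1000011000010000 = 34320

34320


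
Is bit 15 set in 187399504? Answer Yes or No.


0b1011001010110111110101010000, bit 15 = 0. No

No


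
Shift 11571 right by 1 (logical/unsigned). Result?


0b10110100110011 >> 1 = 0b1011010011001 = 5785

5785


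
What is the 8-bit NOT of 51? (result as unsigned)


~0b110011 = 0b11001100 = 204 (8-bit unsigned)

204


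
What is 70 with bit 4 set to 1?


70 | (1 << 4) = 70 | 16 = 86

86


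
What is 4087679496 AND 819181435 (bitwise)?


0b11110011101001010000101000001000 & 0b110000110100111011011101111011 = 0b110000100000010000001000001000 = 813761032

813761032


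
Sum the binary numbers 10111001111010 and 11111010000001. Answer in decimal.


10111001111010 + 11111010000001 = 110110011111011 = 27899

27899


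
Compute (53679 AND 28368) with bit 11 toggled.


Step 1: 53679 & 28368 = 16512
Step 2: 16512 ^ (1 << 11) = 16512 ^ 2048 = 18560

18560


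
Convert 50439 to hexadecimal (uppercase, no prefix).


50439 = C507 hex

C507


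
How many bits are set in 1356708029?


0b1010000110111011011100010111101 has 18 set bits

18


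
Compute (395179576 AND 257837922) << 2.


Step 1: 395179576 & 257837922 = 118243872
Step 2: 118243872 << 2 = 472975488

472975488


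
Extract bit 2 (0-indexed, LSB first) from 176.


0b10110000, position 2 = 0

0


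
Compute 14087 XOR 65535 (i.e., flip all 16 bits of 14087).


14087 ^ 65535 = 51448

51448


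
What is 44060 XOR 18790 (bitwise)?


0b1010110000011100 ^ 0b100100101100110 = 0b1110010101111010 = 58746

58746


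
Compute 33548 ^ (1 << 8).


33548 ^ (1 << 8) = 33548 ^ 256 = 33292

33292


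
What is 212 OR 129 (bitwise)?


0b11010100 | 0b10000001 = 0b11010101 = 213

213


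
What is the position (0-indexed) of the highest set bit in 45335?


0b1011000100010111. Highest set bit at position 15

15


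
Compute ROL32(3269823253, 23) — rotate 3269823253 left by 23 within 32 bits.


Rotate 0b11000010111001011000101100010101 left by 23 (32-bit) = 0b10001010111000010111001011000101 = 2330030789

2330030789


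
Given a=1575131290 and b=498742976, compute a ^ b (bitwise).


1575131290 ^ 498742976 = 1079553626

1079553626


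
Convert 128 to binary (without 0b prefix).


128 = 10000000 in binary

10000000


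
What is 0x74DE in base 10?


74DE hex = 29918 decimal

29918


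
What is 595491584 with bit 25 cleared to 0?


595491584 & ~(1 << 25) = 561937152

561937152


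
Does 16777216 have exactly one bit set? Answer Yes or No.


0b1000000000000000000000000. Only one bit set => Yes

Yes


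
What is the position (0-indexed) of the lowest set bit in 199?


0b11000111. Lowest set bit at position 0

0


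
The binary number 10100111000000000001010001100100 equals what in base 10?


10100111000000000001010001100100 in decimal = 2801800292

2801800292


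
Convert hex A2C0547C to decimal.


A2C0547C hex = 2730513532 decimal

2730513532


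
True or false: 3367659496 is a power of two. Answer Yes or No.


0b11001000101110100110011111101000. Multiple bits set => No

No


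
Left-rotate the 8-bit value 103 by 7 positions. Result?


Rotate 0b1100111 left by 7 (8-bit) = 0b10110011 = 179

179


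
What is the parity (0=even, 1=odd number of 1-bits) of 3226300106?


0b11000000010011010110111011001010 has 15 ones => parity 1

1


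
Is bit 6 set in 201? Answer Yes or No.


0b11001001, bit 6 = 1. Yes

Yes


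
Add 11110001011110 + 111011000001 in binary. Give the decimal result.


11110001011110 + 111011000001 = 100101100011111 = 19231

19231


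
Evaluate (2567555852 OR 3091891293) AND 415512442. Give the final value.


Step 1: 2567555852 | 3091891293 = 3108753245
Step 2: 3108753245 & 415512442 = 406849368

406849368


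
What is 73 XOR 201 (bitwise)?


0b1001001 ^ 0b11001001 = 0b10000000 = 128

128


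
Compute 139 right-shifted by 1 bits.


0b10001011 >> 1 = 0b1000101 = 69

69


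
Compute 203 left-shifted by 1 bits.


0b11001011 << 1 = 0b110010110 = 406

406


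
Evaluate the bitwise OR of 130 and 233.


0b10000010 | 0b11101001 = 0b11101011 = 235

235


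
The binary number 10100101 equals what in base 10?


10100101 in decimal = 165

165


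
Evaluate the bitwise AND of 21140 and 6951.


0b101001010010100 & 0b1101100100111 = 0b1001000000100 = 4612

4612


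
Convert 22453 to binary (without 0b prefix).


22453 = 101011110110101 in binary

101011110110101


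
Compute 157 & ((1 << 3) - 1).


157 & 7 = 5

5


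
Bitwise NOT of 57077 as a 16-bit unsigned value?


~0b1101111011110101 = 0b10000100001010 = 8458 (16-bit unsigned)

8458


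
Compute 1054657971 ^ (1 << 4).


1054657971 ^ (1 << 4) = 1054657971 ^ 16 = 1054657955

1054657955


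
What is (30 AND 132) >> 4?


Step 1: 30 & 132 = 4
Step 2: 4 >> 4 = 0

0


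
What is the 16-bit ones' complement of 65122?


65122 ^ 65535 = 413

413


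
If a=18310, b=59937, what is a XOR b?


18310 ^ 59937 = 44455

44455


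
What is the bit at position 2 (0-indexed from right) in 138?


0b10001010, position 2 = 0

0


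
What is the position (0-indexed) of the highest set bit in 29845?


0b111010010010101. Highest set bit at position 14

14


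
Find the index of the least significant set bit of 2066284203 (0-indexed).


0b1111011001010001111111010101011. Lowest set bit at position 0

0


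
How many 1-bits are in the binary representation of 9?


0b1001 has 2 set bits

2


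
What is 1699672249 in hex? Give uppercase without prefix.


1699672249 = 654EF0B9 hex

654EF0B9


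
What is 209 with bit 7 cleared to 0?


209 & ~(1 << 7) = 81

81


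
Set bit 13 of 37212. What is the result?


37212 | (1 << 13) = 37212 | 8192 = 45404

45404


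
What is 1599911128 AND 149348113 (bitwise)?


0b1011111010111001011010011011000 & 0b1000111001101101111100010001 = 0b1000010001001001010000010000 = 138712080

138712080


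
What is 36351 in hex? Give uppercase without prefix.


36351 = 8DFF hex

8DFF


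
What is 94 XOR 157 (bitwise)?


0b1011110 ^ 0b10011101 = 0b11000011 = 195

195


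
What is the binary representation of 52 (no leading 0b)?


52 = 110100 in binary

110100


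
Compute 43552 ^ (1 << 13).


43552 ^ (1 << 13) = 43552 ^ 8192 = 35360

35360


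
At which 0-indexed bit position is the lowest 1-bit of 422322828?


0b11001001011000010001010001100. Lowest set bit at position 2

2


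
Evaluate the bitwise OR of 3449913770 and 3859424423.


0b11001101101000011000000110101010 | 0b11100110000010100010010010100111 = 0b11101111101010111010010110101111 = 4021003695

4021003695


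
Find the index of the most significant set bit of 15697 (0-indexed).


0b11110101010001. Highest set bit at position 13

13


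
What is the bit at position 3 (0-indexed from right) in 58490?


0b1110010001111010, position 3 = 1

1


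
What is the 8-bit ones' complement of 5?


5 ^ 255 = 250

250


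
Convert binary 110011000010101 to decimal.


110011000010101 in decimal = 26133

26133


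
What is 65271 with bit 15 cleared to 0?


65271 & ~(1 << 15) = 32503

32503


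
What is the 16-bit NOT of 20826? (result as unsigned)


~0b101000101011010 = 0b1010111010100101 = 44709 (16-bit unsigned)

44709


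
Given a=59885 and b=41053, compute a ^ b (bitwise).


59885 ^ 41053 = 18864

18864


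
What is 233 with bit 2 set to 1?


233 | (1 << 2) = 233 | 4 = 237

237


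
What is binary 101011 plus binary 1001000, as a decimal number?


101011 + 1001000 = 1110011 = 115

115


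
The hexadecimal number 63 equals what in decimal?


63 hex = 99 decimal

99


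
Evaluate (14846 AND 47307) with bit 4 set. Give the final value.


Step 1: 14846 & 47307 = 14538
Step 2: 14538 | (1 << 4) = 14538 | 16 = 14554

14554


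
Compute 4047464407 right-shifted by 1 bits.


0b11110001001111110110011111010111 >> 1 = 0b1111000100111111011001111101011 = 2023732203

2023732203


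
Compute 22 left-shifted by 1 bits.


0b10110 << 1 = 0b101100 = 44

44


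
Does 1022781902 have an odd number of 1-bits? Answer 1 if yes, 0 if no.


0b111100111101100110100111001110 has 19 ones => parity 1

1


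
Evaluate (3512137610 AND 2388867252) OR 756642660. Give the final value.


Step 1: 3512137610 & 2388867252 = 2151821440
Step 2: 2151821440 | 756642660 = 2908451812

2908451812


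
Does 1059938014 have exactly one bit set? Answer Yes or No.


0b111111001011010101111011011110. Multiple bits set => No

No


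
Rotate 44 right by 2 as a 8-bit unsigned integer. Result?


Rotate 0b101100 right by 2 (8-bit) = 0b1011 = 11

11


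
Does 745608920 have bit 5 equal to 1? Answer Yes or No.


0b101100011100010001011011011000, bit 5 = 0. No

No


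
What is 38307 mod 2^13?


38307 & 8191 = 5539

5539


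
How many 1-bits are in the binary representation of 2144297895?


0b1111111110011110110001110100111 has 22 set bits

22


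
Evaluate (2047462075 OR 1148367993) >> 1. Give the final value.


Step 1: 2047462075 | 1148367993 = 2122055419
Step 2: 2122055419 >> 1 = 1061027709

1061027709


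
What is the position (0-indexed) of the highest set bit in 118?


0b1110110. Highest set bit at position 6

6


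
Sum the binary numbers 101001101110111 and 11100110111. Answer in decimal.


101001101110111 + 11100110111 = 101101010101110 = 23214

23214


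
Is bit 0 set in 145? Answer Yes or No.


0b10010001, bit 0 = 1. Yes

Yes


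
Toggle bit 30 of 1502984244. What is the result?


1502984244 ^ (1 << 30) = 1502984244 ^ 1073741824 = 429242420

429242420


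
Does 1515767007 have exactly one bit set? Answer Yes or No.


0b1011010010110001100010011011111. Multiple bits set => No

No


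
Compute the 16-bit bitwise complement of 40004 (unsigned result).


~0b1001110001000100 = 0b110001110111011 = 25531 (16-bit unsigned)

25531


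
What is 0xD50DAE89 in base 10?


D50DAE89 hex = 3574443657 decimal

3574443657


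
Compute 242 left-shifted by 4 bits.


0b11110010 << 4 = 0b111100100000 = 3872

3872


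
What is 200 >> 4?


0b11001000 >> 4 = 0b1100 = 12

12


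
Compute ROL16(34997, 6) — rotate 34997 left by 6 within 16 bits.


Rotate 0b1000100010110101 left by 6 (16-bit) = 0b10110101100010 = 11618

11618


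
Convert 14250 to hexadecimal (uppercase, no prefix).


14250 = 37AA hex

37AA


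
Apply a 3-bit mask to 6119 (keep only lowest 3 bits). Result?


6119 & 7 = 7

7


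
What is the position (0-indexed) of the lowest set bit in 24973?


0b110000110001101. Lowest set bit at position 0

0


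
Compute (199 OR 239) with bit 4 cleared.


Step 1: 199 | 239 = 239
Step 2: 239 & ~(1 << 4) = 239

239


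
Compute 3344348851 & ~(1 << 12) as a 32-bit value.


3344348851 & ~(1 << 12) = 3344344755

3344344755


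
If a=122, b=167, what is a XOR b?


122 ^ 167 = 221

221


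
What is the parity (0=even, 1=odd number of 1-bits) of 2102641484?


0b1111101010100111100001101001100 has 17 ones => parity 1

1


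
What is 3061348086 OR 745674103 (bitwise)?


0b10110110011110000111011011110110 | 0b101100011100100001010101110111 = 0b10111110011110100111011111110111 = 3195697143

3195697143


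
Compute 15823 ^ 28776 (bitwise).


0b11110111001111 ^ 0b111000001101000 = 0b100110110100111 = 19879

19879


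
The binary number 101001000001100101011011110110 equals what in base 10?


101001000001100101011011110110 in decimal = 688281334

688281334


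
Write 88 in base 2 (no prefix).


88 = 1011000 in binary

1011000


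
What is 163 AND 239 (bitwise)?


0b10100011 & 0b11101111 = 0b10100011 = 163

163


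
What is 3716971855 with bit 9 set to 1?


3716971855 | (1 << 9) = 3716971855 | 512 = 3716972367

3716972367


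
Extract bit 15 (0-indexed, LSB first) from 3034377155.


0b10110100110111001110101111000011, position 15 = 1

1


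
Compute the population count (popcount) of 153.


0b10011001 has 4 set bits

4


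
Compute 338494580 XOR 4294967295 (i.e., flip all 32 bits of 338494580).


338494580 ^ 4294967295 = 3956472715

3956472715


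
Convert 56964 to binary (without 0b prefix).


56964 = 1101111010000100 in binary

1101111010000100


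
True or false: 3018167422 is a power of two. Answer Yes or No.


0b10110011111001011001010001111110. Multiple bits set => No

No


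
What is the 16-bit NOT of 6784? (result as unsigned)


~0b1101010000000 = 0b1110010101111111 = 58751 (16-bit unsigned)

58751


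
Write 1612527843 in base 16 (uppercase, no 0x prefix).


1612527843 = 601D38E3 hex

601D38E3


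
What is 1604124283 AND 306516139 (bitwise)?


0b1011111100111001111111001111011 & 0b10010010001010001000010101011 = 0b10010000001000001000000101011 = 302256171

302256171


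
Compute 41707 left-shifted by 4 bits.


0b1010001011101011 << 4 = 0b10100010111010110000 = 667312

667312


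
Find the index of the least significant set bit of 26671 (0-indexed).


0b110100000101111. Lowest set bit at position 0

0


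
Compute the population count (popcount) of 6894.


0b1101011101110 has 9 set bits

9


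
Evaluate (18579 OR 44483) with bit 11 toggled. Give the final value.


Step 1: 18579 | 44483 = 60883
Step 2: 60883 ^ (1 << 11) = 60883 ^ 2048 = 58835

58835


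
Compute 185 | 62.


0b10111001 | 0b111110 = 0b10111111 = 191

191


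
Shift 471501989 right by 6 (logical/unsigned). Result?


0b11100000110101000110010100101 >> 6 = 0b11100000110101000110010 = 7367218

7367218


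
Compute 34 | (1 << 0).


34 | (1 << 0) = 34 | 1 = 35

35


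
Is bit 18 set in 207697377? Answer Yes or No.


0b1100011000010011010111100001, bit 18 = 0. No

No


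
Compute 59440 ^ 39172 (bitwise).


0b1110100000110000 ^ 0b1001100100000100 = 0b111000100110100 = 28980

28980


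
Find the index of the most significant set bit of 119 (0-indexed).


0b1110111. Highest set bit at position 6

6


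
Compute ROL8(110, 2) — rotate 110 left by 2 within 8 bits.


Rotate 0b1101110 left by 2 (8-bit) = 0b10111001 = 185

185


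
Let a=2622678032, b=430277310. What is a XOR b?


2622678032 ^ 430277310 = 2247583406

2247583406


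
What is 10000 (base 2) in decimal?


10000 in decimal = 16

16


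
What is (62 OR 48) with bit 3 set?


Step 1: 62 | 48 = 62
Step 2: 62 | (1 << 3) = 62 | 8 = 62

62


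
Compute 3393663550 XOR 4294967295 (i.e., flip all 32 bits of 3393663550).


3393663550 ^ 4294967295 = 901303745

901303745


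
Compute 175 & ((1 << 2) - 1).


175 & 3 = 3

3


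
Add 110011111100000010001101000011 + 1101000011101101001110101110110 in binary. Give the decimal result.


110011111100000010001101000011 + 1101000011101101001110101110110 = 10011100011001101100000010111001 = 2623979705

2623979705


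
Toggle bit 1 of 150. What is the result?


150 ^ (1 << 1) = 150 ^ 2 = 148

148


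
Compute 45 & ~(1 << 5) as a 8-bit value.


45 & ~(1 << 5) = 13

13


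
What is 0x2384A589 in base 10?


2384A589 hex = 595895689 decimal

595895689


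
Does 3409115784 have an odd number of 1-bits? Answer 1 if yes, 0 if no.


0b11001011001100101111101010001000 has 16 ones => parity 0

0


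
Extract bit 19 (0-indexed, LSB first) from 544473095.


0b100000011101000000000000000111, position 19 = 0

0


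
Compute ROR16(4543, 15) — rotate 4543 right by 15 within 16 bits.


Rotate 0b1000110111111 right by 15 (16-bit) = 0b10001101111110 = 9086

9086


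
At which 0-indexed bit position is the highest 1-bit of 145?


0b10010001. Highest set bit at position 7

7


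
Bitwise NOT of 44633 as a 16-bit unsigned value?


~0b1010111001011001 = 0b101000110100110 = 20902 (16-bit unsigned)

20902


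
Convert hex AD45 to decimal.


AD45 hex = 44357 decimal

44357


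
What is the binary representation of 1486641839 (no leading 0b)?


1486641839 = 1011000100111000101101010101111 in binary

1011000100111000101101010101111


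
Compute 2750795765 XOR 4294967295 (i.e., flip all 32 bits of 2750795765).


2750795765 ^ 4294967295 = 1544171530

1544171530


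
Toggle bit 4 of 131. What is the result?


131 ^ (1 << 4) = 131 ^ 16 = 147

147


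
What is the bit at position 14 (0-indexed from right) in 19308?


0b100101101101100, position 14 = 1

1


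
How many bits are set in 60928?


0b1110111000000000 has 6 set bits

6


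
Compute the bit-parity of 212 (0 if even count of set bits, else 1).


0b11010100 has 4 ones => parity 0

0


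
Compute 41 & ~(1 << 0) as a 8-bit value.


41 & ~(1 << 0) = 40

40


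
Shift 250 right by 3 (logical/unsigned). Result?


0b11111010 >> 3 = 0b11111 = 31

31


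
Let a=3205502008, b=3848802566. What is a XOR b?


3205502008 ^ 3848802566 = 1517815102

1517815102


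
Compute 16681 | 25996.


0b100000100101001 | 0b110010110001100 = 0b110010110101101 = 26029

26029


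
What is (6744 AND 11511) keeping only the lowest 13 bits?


Step 1: 6744 & 11511 = 2128
Step 2: 2128 & 8191 = 2128

2128


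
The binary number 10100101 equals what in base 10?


10100101 in decimal = 165

165


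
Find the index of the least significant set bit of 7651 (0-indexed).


0b1110111100011. Lowest set bit at position 0

0


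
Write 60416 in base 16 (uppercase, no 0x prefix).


60416 = EC00 hex

EC00


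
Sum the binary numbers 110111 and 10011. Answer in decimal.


110111 + 10011 = 1001010 = 74

74


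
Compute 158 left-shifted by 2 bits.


0b10011110 << 2 = 0b1001111000 = 632

632


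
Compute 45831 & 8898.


0b1011001100000111 & 0b10001011000010 = 0b10001000000010 = 8706

8706


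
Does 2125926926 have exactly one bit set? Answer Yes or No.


0b1111110101101110001001000001110. Multiple bits set => No

No


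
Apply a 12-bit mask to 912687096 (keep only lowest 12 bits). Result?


912687096 & 4095 = 4088

4088


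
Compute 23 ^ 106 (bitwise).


0b10111 ^ 0b1101010 = 0b1111101 = 125

125


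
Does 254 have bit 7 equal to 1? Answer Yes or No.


0b11111110, bit 7 = 1. Yes

Yes


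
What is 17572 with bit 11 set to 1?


17572 | (1 << 11) = 17572 | 2048 = 19620

19620


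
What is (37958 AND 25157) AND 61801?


Step 1: 37958 & 25157 = 68
Step 2: 68 & 61801 = 64

64


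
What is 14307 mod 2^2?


14307 & 3 = 3

3


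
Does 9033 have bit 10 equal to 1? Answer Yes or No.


0b10001101001001, bit 10 = 0. No

No


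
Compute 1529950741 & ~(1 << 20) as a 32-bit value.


1529950741 & ~(1 << 20) = 1528902165

1528902165


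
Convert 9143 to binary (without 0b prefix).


9143 = 10001110110111 in binary

10001110110111


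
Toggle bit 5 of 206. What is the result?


206 ^ (1 << 5) = 206 ^ 32 = 238

238


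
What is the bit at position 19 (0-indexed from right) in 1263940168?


0b1001011010101100011001001001000, position 19 = 0

0


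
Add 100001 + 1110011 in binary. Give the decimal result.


100001 + 1110011 = 10010100 = 148

148


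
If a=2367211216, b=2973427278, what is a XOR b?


2367211216 ^ 2973427278 = 1008869534

1008869534


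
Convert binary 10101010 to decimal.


10101010 in decimal = 170

170


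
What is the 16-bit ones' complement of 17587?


17587 ^ 65535 = 47948

47948


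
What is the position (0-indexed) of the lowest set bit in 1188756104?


0b1000110110110101111101010001000. Lowest set bit at position 3

3


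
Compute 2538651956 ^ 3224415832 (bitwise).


0b10010111010100001100000100110100 ^ 0b11000000001100001010111001011000 = 0b1010111011000000110111101101100 = 1465937772

1465937772


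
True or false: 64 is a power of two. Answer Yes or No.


0b1000000. Only one bit set => Yes

Yes


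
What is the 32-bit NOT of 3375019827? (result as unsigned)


~0b11001001001010101011011100110011 = 0b110110110101010100100011001100 = 919947468 (32-bit unsigned)

919947468


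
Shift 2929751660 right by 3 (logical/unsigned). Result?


0b10101110101000000111011001101100 >> 3 = 0b10101110101000000111011001101 = 366218957

366218957


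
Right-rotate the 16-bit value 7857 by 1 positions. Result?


Rotate 0b1111010110001 right by 1 (16-bit) = 0b1000111101011000 = 36696

36696


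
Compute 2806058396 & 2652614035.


0b10100111010000010000110110011100 & 0b10011110000110111010110110010011 = 0b10000110000000010000110110010000 = 2248215952

2248215952


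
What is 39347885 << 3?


0b10010110000110011010101101 << 3 = 0b10010110000110011010101101000 = 314783080

314783080


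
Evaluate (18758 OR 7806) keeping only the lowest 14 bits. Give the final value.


Step 1: 18758 | 7806 = 24446
Step 2: 24446 & 16383 = 8062

8062


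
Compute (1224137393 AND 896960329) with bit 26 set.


Step 1: 1224137393 & 896960329 = 7766529
Step 2: 7766529 | (1 << 26) = 7766529 | 67108864 = 74875393

74875393


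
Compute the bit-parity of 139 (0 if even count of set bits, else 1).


0b10001011 has 4 ones => parity 0

0


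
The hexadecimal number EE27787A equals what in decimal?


EE27787A hex = 3995564154 decimal

3995564154


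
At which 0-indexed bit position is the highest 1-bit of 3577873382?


0b11010101010000100000001111100110. Highest set bit at position 31

31


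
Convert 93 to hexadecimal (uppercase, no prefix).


93 = 5D hex

5D


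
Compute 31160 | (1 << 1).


31160 | (1 << 1) = 31160 | 2 = 31162

31162


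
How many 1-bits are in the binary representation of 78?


0b1001110 has 4 set bits

4


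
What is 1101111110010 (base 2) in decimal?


1101111110010 in decimal = 7154

7154


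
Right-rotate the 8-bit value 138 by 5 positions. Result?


Rotate 0b10001010 right by 5 (8-bit) = 0b1010100 = 84

84


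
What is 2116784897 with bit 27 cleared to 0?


2116784897 & ~(1 << 27) = 1982567169

1982567169


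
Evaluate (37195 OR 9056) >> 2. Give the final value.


Step 1: 37195 | 9056 = 45931
Step 2: 45931 >> 2 = 11482

11482


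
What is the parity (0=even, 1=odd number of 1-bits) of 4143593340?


0b11110110111110100011011101111100 has 22 ones => parity 0

0


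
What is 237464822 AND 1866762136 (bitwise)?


0b1110001001110110110011110110 & 0b1101111010001001000011110011000 = 0b1110000001000000010010010000 = 235144336

235144336


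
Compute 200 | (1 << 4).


200 | (1 << 4) = 200 | 16 = 216

216


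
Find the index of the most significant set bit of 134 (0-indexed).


0b10000110. Highest set bit at position 7

7


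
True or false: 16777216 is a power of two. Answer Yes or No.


0b1000000000000000000000000. Only one bit set => Yes

Yes


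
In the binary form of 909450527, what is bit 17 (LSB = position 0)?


0b110110001101010001110100011111, position 17 = 0

0


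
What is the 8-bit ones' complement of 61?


61 ^ 255 = 194

194


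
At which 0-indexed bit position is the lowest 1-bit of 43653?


0b1010101010000101. Lowest set bit at position 0

0


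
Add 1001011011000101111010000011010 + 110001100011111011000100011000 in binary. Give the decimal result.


1001011011000101111010000011010 + 110001100011111011000100011000 = 1111100111100101010010100110010 = 2096276786

2096276786


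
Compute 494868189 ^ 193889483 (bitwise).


0b11101011111110001011011011101 ^ 0b1011100011101000010011001011 = 0b10110111100011001001000010110 = 384930326

384930326


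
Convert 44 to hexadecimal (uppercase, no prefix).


44 = 2C hex

2C


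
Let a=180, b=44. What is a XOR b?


180 ^ 44 = 152

152


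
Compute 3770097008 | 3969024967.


0b11100000101101110001110101110000 | 0b11101100100100101000001111000111 = 0b11101100101101111001111111110111 = 3971457015

3971457015


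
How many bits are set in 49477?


0b1100000101000101 has 6 set bits

6


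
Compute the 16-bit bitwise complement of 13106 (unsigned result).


~0b11001100110010 = 0b1100110011001101 = 52429 (16-bit unsigned)

52429


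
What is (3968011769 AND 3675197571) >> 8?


Step 1: 3968011769 & 3675197571 = 3355639937
Step 2: 3355639937 >> 8 = 13107968

13107968


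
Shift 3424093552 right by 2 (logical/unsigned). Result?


0b11001100000101111000010101110000 >> 2 = 0b110011000001011110000101011100 = 856023388

856023388


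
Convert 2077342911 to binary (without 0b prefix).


2077342911 = 1111011110100011011110010111111 in binary

1111011110100011011110010111111


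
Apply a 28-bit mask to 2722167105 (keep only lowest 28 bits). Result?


2722167105 & 268435455 = 37812545

37812545


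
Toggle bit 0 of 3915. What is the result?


3915 ^ (1 << 0) = 3915 ^ 1 = 3914

3914


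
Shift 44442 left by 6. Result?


0b1010110110011010 << 6 = 0b1010110110011010000000 = 2844288

2844288


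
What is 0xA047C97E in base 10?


A047C97E hex = 2689059198 decimal

2689059198


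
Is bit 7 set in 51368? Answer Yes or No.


0b1100100010101000, bit 7 = 1. Yes

Yes
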